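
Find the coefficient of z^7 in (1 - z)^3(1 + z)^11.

Coefficient of z^7 = Σ_{j} C(3,j)·(-1)^j·C(11,7-j)·1^(7-j) for j from 0 to 3.
= 330 + (-1386) + 1386 + (-330) = 0.

0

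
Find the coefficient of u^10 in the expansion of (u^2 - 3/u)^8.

General term: C(8,j)·(u^2)^j·(-3/u)^(8-j), with u-exponent 2j − 1(8−j) = 3j − 8.
Set 3j − 8 = 10: j = 6.
C(8,6) = 28; 1^6 = 1; (-3)^2 = 9.
Coefficient = 28 · 1 · 9 = 252.

252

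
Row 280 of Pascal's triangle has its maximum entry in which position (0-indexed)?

C(280,i) is maximized at i = 280/2 = 140.

140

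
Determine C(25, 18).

C(25,18) = C(25,7) by symmetry.
C(25,7) = (25·24·23·22·21·20·19) / 7! = 2422728000 / 5040 = 480700.

480700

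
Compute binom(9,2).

36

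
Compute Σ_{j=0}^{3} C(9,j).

1 + 9 + 36 + 84 = 130.

130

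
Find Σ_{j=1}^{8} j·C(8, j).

1024

Since j·C(8,j) = 8·C(7,j−1), the sum is 8·2^7 = 8·128 = 1024.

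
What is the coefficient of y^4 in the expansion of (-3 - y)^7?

The general term is C(7,j)·(-3)^j·(-y)^(7-j); the y^4 term has j = 3.
C(7,3) = 35.
Coefficient = C(7,3) · (-3)^3 = 35 · (-27) = -945.

-945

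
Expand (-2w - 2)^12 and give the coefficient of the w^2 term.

270336

The general term is C(12,j)·(-2w)^j·(-2)^(12-j); the w^2 term has j = 2.
C(12,2) = 66.
Coefficient = C(12,2) · (-2)^2 · (-2)^10 = 66 · 4 · 1024 = 270336.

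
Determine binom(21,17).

5985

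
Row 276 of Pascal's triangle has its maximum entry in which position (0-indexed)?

C(276,r) is maximized at r = 276/2 = 138.

138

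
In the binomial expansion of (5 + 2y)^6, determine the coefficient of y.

37500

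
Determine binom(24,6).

134596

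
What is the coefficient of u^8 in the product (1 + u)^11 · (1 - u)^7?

Coefficient of u^8 = Σ_{j} C(11,j)·1^j·C(7,8-j)·(-1)^(8-j) for j from 1 to 8.
= (-11) + 385 + (-3465) + 11550 + (-16170) + 9702 + (-2310) + 165 = -154.

-154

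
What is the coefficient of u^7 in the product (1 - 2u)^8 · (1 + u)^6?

Coefficient of u^7 = Σ_{j} C(8,j)·(-2)^j·C(6,7-j)·1^(7-j) for j from 1 to 7.
= (-16) + 672 + (-6720) + 22400 + (-26880) + 10752 + (-1024) = -816.

-816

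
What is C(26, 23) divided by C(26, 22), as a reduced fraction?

C(n,k+1)/C(n,k) = (n−k)/(k+1) = (26−22)/(22+1) = 4/23.

4/23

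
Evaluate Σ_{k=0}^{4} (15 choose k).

1941

1 + 15 + 105 + 455 + 1365 = 1941.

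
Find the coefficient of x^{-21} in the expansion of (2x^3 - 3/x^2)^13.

13817466

General term: C(13,j)·(2x^3)^j·(-3/x^2)^(13-j), with x-exponent 3j − 2(13−j) = 5j − 26.
Set 5j − 26 = -21: j = 1.
C(13,1) = 13; 2^1 = 2; (-3)^12 = 531441.
Coefficient = 13 · 2 · 531441 = 13817466.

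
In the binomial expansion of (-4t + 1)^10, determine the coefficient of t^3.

The general term is C(10,j)·(-4t)^j·(1)^(10-j); the t^3 term has j = 3.
C(10,3) = 120.
Coefficient = C(10,3) · (-4)^3 = 120 · (-64) = -7680.

-7680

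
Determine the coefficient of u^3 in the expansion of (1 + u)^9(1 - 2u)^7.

56

Coefficient of u^3 = Σ_{j} C(9,j)·1^j·C(7,3-j)·(-2)^(3-j) for j from 0 to 3.
= (-280) + 756 + (-504) + 84 = 56.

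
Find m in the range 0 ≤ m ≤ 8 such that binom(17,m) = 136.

2

C(17,m) increases on 0 ≤ m ≤ 8. C(17,1) = 17 and C(17,2) = 136, so m = 2.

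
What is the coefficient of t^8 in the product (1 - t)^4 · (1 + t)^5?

Coefficient of t^8 = Σ_{j} C(4,j)·(-1)^j·C(5,8-j)·1^(8-j) for j from 3 to 4.
= (-4) + 5 = 1.

1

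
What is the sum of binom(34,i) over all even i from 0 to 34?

Even-i terms of row 34 sum to 2^33 = 8589934592.

8589934592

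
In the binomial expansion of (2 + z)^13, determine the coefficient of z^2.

159744

The general term is C(13,j)·(2)^j·(z)^(13-j); the z^2 term has j = 11.
C(13,11) = 78.
Coefficient = C(13,11) · 2^11 = 78 · 2048 = 159744.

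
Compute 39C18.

62359143990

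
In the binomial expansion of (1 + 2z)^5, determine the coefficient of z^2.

40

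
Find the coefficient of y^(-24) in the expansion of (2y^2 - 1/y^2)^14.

General term: C(14,j)·(2y^2)^j·(-1/y^2)^(14-j), with y-exponent 2j − 2(14−j) = 4j − 28.
Set 4j − 28 = -24: j = 1.
C(14,1) = 14; 2^1 = 2; (-1)^13 = -1.
Coefficient = 14 · 2 · (-1) = -28.

-28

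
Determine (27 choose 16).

C(27,16) = C(27,11) by symmetry.
C(27,11) = (27·26·25·24·23·22·21·20·19·18·17) / 11! = 520431047136000 / 39916800 = 13037895.

13037895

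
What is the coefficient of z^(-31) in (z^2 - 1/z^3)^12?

General term: C(12,j)·(z^2)^j·(-1/z^3)^(12-j), with z-exponent 2j − 3(12−j) = 5j − 36.
Set 5j − 36 = -31: j = 1.
C(12,1) = 12; 1^1 = 1; (-1)^11 = -1.
Coefficient = 12 · 1 · (-1) = -12.

-12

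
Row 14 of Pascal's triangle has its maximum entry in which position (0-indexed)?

7

C(14,k) is maximized at k = 14/2 = 7.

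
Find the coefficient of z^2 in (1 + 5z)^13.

1950

The general term is C(13,j)·(1)^j·(5z)^(13-j); the z^2 term has j = 11.
C(13,11) = 78.
Coefficient = C(13,11) · 5^2 = 78 · 25 = 1950.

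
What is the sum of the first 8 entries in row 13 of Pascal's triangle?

5812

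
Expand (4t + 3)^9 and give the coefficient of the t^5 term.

10450944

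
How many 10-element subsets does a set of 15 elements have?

C(15,10) = C(15,5) by symmetry.
C(15,5) = (15·14·13·12·11) / 5! = 360360 / 120 = 3003.

3003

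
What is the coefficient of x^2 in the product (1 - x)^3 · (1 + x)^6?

Coefficient of x^2 = Σ_{j} C(3,j)·(-1)^j·C(6,2-j)·1^(2-j) for j from 0 to 2.
= 15 + (-18) + 3 = 0.

0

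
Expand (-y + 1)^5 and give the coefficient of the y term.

-5

The general term is C(5,j)·(-y)^j·(1)^(5-j); the y^1 term has j = 1.
C(5,1) = 5.
Coefficient = C(5,1) · (-1)^1 = 5 · (-1) = -5.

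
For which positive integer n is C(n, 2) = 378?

28

n(n−1)/2 = 378 ⇒ n(n−1) = 756. Since 28·27 = 756, n = 28.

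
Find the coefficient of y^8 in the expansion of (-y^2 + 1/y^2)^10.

-120

General term: C(10,j)·(-y^2)^j·(1/y^2)^(10-j), with y-exponent 2j − 2(10−j) = 4j − 20.
Set 4j − 20 = 8: j = 7.
C(10,7) = 120; (-1)^7 = -1; 1^3 = 1.
Coefficient = 120 · (-1) · 1 = -120.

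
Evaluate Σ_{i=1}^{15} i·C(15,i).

Differentiating (1+x)^15 and setting x=1: Σ i·C(15,i) = 15·2^14 = 245760.

245760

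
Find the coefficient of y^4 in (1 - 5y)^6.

9375

The general term is C(6,j)·(1)^j·(-5y)^(6-j); the y^4 term has j = 2.
C(6,2) = 15.
Coefficient = C(6,2) · (-5)^4 = 15 · 625 = 9375.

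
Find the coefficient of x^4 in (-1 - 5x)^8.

43750

The general term is C(8,j)·(-1)^j·(-5x)^(8-j); the x^4 term has j = 4.
C(8,4) = 70.
Coefficient = C(8,4) · (-5)^4 = 70 · 625 = 43750.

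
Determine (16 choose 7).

C(16,7) = (16·15·14·13·12·11·10) / 7! = 57657600 / 5040 = 11440.

11440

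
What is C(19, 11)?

75582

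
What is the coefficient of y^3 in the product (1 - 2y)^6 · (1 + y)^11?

Coefficient of y^3 = Σ_{j} C(6,j)·(-2)^j·C(11,3-j)·1^(3-j) for j from 0 to 3.
= 165 + (-660) + 660 + (-160) = 5.

5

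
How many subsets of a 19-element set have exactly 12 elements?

Choose the 12 positions: C(19,12) = 50388.

50388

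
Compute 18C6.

18564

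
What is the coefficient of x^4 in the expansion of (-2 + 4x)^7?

The general term is C(7,j)·(-2)^j·(4x)^(7-j); the x^4 term has j = 3.
C(7,3) = 35.
Coefficient = C(7,3) · (-2)^3 · 4^4 = 35 · (-8) · 256 = -71680.

-71680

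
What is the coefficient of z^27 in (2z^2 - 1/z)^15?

-245760

General term: C(15,j)·(2z^2)^j·(-1/z)^(15-j), with z-exponent 2j − 1(15−j) = 3j − 15.
Set 3j − 15 = 27: j = 14.
C(15,14) = 15; 2^14 = 16384; (-1)^1 = -1.
Coefficient = 15 · 16384 · (-1) = -245760.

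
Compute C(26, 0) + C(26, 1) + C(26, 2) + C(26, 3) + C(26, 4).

1 + 26 + 325 + 2600 + 14950 = 17902.

17902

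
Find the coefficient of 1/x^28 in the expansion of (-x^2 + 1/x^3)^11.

General term: C(11,j)·(-x^2)^j·(1/x^3)^(11-j), with x-exponent 2j − 3(11−j) = 5j − 33.
Set 5j − 33 = -28: j = 1.
C(11,1) = 11; (-1)^1 = -1; 1^10 = 1.
Coefficient = 11 · (-1) · 1 = -11.

-11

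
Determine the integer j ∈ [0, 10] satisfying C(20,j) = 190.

C(20,j) increases on 0 ≤ j ≤ 10. C(20,1) = 20 and C(20,2) = 190, so j = 2.

2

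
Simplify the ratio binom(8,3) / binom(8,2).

2

C(n,k+1)/C(n,k) = (n−k)/(k+1) = (8−2)/(2+1) = 6/3 = 2.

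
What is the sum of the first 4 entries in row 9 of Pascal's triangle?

1 + 9 + 36 + 84 = 130.

130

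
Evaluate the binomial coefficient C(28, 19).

6906900

C(28,19) = C(28,9) by symmetry.
C(28,9) = (28·27·26·25·24·23·22·21·20) / 9! = 2506375872000 / 362880 = 6906900.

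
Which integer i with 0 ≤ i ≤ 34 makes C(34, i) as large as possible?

17

C(34,i) is maximized at i = 34/2 = 17.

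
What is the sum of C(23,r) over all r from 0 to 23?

The entries of row 23 sum to 2^23 = 8388608.

8388608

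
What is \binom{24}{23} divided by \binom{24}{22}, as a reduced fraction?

C(n,k+1)/C(n,k) = (n−k)/(k+1) = (24−22)/(22+1) = 2/23.

2/23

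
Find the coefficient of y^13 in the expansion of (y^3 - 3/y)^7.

189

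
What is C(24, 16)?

C(24,16) = C(24,8) by symmetry.
C(24,8) = (24·23·22·21·20·19·18·17) / 8! = 29654190720 / 40320 = 735471.

735471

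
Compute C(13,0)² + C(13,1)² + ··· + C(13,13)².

10400600

By Vandermonde's identity, Σ C(13,k)² = C(26,13) = 10400600.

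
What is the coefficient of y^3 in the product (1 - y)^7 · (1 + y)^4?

Coefficient of y^3 = Σ_{j} C(7,j)·(-1)^j·C(4,3-j)·1^(3-j) for j from 0 to 3.
= 4 + (-42) + 84 + (-35) = 11.

11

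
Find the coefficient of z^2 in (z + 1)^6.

15

The general term is C(6,j)·(z)^j·(1)^(6-j); the z^2 term has j = 2.
C(6,2) = 15.
Coefficient = C(6,2) = 15.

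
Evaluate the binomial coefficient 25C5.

53130

C(25,5) = (25·24·23·22·21) / 5! = 6375600 / 120 = 53130.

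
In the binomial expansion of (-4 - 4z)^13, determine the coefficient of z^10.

-19193135104

The general term is C(13,j)·(-4)^j·(-4z)^(13-j); the z^10 term has j = 3.
C(13,3) = 286.
Coefficient = C(13,3) · (-4)^3 · (-4)^10 = 286 · (-64) · 1048576 = -19193135104.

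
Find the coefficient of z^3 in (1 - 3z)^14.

The general term is C(14,j)·(1)^j·(-3z)^(14-j); the z^3 term has j = 11.
C(14,11) = 364.
Coefficient = C(14,11) · (-3)^3 = 364 · (-27) = -9828.

-9828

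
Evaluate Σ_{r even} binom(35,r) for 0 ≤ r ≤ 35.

17179869184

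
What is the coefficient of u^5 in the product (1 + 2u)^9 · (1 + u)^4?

Coefficient of u^5 = Σ_{j} C(9,j)·2^j·C(4,5-j)·1^(5-j) for j from 1 to 5.
= 18 + 576 + 4032 + 8064 + 4032 = 16722.

16722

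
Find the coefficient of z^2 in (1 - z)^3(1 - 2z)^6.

Coefficient of z^2 = Σ_{j} C(3,j)·(-1)^j·C(6,2-j)·(-2)^(2-j) for j from 0 to 2.
= 60 + 36 + 3 = 99.

99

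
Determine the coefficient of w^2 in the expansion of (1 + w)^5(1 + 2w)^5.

100

Coefficient of w^2 = Σ_{j} C(5,j)·1^j·C(5,2-j)·2^(2-j) for j from 0 to 2.
= 40 + 50 + 10 = 100.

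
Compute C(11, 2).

55

C(11,2) = (11·10) / 2! = 110 / 2 = 55.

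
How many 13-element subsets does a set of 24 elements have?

2496144

C(24,13) = C(24,11) by symmetry.
C(24,11) = (24·23·22·21·20·19·18·17·16·15·14) / 11! = 99638080819200 / 39916800 = 2496144.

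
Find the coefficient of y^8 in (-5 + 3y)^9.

-295245

The general term is C(9,j)·(-5)^j·(3y)^(9-j); the y^8 term has j = 1.
C(9,1) = 9.
Coefficient = C(9,1) · (-5)^1 · 3^8 = 9 · (-5) · 6561 = -295245.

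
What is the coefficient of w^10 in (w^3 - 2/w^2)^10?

General term: C(10,j)·(w^3)^j·(-2/w^2)^(10-j), with w-exponent 3j − 2(10−j) = 5j − 20.
Set 5j − 20 = 10: j = 6.
C(10,6) = 210; 1^6 = 1; (-2)^4 = 16.
Coefficient = 210 · 1 · 16 = 3360.

3360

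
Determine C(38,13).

5414950296

C(38,13) = (38·37·36·35·34·33·32·31·30·29·28·27·26) / 13! = 33719008124158156800 / 6227020800 = 5414950296.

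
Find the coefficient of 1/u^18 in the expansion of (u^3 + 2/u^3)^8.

General term: C(8,j)·(u^3)^j·(2/u^3)^(8-j), with u-exponent 3j − 3(8−j) = 6j − 24.
Set 6j − 24 = -18: j = 1.
C(8,1) = 8; 1^1 = 1; 2^7 = 128.
Coefficient = 8 · 1 · 128 = 1024.

1024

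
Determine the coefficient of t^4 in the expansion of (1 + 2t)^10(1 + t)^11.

27450

Coefficient of t^4 = Σ_{j} C(10,j)·2^j·C(11,4-j)·1^(4-j) for j from 0 to 4.
= 330 + 3300 + 9900 + 10560 + 3360 = 27450.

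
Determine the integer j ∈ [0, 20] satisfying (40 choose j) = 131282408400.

C(40,j) increases on 0 ≤ j ≤ 20. C(40,18) = 113380261800 and C(40,19) = 131282408400, so j = 19.

19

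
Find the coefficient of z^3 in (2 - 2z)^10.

The general term is C(10,j)·(2)^j·(-2z)^(10-j); the z^3 term has j = 7.
C(10,7) = 120.
Coefficient = C(10,7) · 2^7 · (-2)^3 = 120 · 128 · (-8) = -122880.

-122880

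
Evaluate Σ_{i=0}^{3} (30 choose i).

4526

1 + 30 + 435 + 4060 = 4526.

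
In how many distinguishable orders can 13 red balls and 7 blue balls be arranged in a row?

77520

Choose positions for the red balls: C(20,13) = 77520.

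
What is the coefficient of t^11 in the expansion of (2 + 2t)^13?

638976

The general term is C(13,j)·(2)^j·(2t)^(13-j); the t^11 term has j = 2.
C(13,2) = 78.
Coefficient = C(13,2) · 2^2 · 2^11 = 78 · 4 · 2048 = 638976.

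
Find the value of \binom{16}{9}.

11440

C(16,9) = C(16,7) by symmetry.
C(16,7) = (16·15·14·13·12·11·10) / 7! = 57657600 / 5040 = 11440.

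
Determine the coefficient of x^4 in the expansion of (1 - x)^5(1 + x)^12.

-60

Coefficient of x^4 = Σ_{j} C(5,j)·(-1)^j·C(12,4-j)·1^(4-j) for j from 0 to 4.
= 495 + (-1100) + 660 + (-120) + 5 = -60.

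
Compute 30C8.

C(30,8) = (30·29·28·27·26·25·24·23) / 8! = 235989936000 / 40320 = 5852925.

5852925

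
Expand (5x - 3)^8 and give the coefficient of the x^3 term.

-1701000

The general term is C(8,j)·(5x)^j·(-3)^(8-j); the x^3 term has j = 3.
C(8,3) = 56.
Coefficient = C(8,3) · 5^3 · (-3)^5 = 56 · 125 · (-243) = -1701000.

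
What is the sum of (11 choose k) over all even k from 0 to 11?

1024

Half of (1+1)^11 + (1−1)^11 gives the even-index sum: 2^10 = 1024.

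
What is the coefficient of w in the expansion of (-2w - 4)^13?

The general term is C(13,j)·(-2w)^j·(-4)^(13-j); the w^1 term has j = 1.
C(13,1) = 13.
Coefficient = C(13,1) · (-2)^1 · (-4)^12 = 13 · (-2) · 16777216 = -436207616.

-436207616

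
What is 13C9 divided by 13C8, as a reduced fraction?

5/9

C(n,k+1)/C(n,k) = (n−k)/(k+1) = (13−8)/(8+1) = 5/9.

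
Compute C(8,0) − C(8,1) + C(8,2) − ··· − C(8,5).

-21

The partial alternating sum Σ_{k=0}^{5} (−1)^k C(8,k) = (−1)^5 C(7,5) = -21.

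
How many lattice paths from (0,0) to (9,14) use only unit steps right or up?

817190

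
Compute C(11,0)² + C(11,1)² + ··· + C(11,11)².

705432

By Vandermonde's identity, Σ C(11,j)² = C(22,11) = 705432.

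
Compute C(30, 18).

C(30,18) = C(30,12) by symmetry.
C(30,12) = (30·29·28·27·26·25·24·23·22·21·20·19) / 12! = 41430393164160000 / 479001600 = 86493225.

86493225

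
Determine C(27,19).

2220075

C(27,19) = C(27,8) by symmetry.
C(27,8) = (27·26·25·24·23·22·21·20) / 8! = 89513424000 / 40320 = 2220075.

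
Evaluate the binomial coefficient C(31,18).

206253075

C(31,18) = C(31,13) by symmetry.
C(31,13) = (31·30·29·28·27·26·25·24·23·22·21·20·19) / 13! = 1284342188088960000 / 6227020800 = 206253075.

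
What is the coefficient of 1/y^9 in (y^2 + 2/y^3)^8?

General term: C(8,j)·(y^2)^j·(2/y^3)^(8-j), with y-exponent 2j − 3(8−j) = 5j − 24.
Set 5j − 24 = -9: j = 3.
C(8,3) = 56; 1^3 = 1; 2^5 = 32.
Coefficient = 56 · 1 · 32 = 1792.

1792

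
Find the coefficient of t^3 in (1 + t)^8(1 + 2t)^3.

Coefficient of t^3 = Σ_{j} C(8,j)·1^j·C(3,3-j)·2^(3-j) for j from 0 to 3.
= 8 + 96 + 168 + 56 = 328.

328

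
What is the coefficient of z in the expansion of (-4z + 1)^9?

-36

The general term is C(9,j)·(-4z)^j·(1)^(9-j); the z^1 term has j = 1.
C(9,1) = 9.
Coefficient = C(9,1) · (-4)^1 = 9 · (-4) = -36.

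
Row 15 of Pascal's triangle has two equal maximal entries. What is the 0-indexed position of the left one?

7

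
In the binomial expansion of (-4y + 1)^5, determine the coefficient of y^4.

1280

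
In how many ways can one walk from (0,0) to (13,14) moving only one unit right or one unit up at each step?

20058300

Each path is a sequence of 27 steps with 13 rights: C(27,13) = 20058300.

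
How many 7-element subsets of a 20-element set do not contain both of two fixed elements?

68952

All 7-subsets: C(20,7) = 77520. Those containing both fixed elements: C(18,5) = 8568.
77520 − 8568 = 68952.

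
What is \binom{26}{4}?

C(26,4) = (26·25·24·23) / 4! = 358800 / 24 = 14950.

14950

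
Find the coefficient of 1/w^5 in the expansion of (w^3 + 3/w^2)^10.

262440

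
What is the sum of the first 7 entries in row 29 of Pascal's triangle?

621616

1 + 29 + 406 + 3654 + 23751 + 118755 + 475020 = 621616.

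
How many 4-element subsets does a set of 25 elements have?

C(25,4) = (25·24·23·22) / 4! = 303600 / 24 = 12650.

12650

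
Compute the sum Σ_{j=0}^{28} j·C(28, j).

3758096384

Differentiating (1+x)^28 and setting x=1: Σ j·C(28,j) = 28·2^27 = 3758096384.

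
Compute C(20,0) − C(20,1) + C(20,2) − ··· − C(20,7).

-50388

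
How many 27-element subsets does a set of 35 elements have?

23535820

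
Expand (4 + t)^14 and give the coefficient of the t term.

The general term is C(14,j)·(4)^j·(t)^(14-j); the t^1 term has j = 13.
C(14,13) = 14.
Coefficient = C(14,13) · 4^13 = 14 · 67108864 = 939524096.

939524096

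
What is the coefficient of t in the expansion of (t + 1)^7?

7

The general term is C(7,j)·(t)^j·(1)^(7-j); the t^1 term has j = 1.
C(7,1) = 7.
Coefficient = C(7,1) = 7.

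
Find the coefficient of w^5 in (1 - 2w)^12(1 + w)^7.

1557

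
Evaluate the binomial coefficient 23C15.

490314

C(23,15) = C(23,8) by symmetry.
C(23,8) = (23·22·21·20·19·18·17·16) / 8! = 19769460480 / 40320 = 490314.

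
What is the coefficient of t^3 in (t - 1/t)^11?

General term: C(11,j)·(t)^j·(-1/t)^(11-j), with t-exponent 1j − 1(11−j) = 2j − 11.
Set 2j − 11 = 3: j = 7.
C(11,7) = 330; 1^7 = 1; (-1)^4 = 1.
Coefficient = 330 · 1 · 1 = 330.

330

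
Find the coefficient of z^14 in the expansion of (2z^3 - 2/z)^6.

General term: C(6,j)·(2z^3)^j·(-2/z)^(6-j), with z-exponent 3j − 1(6−j) = 4j − 6.
Set 4j − 6 = 14: j = 5.
C(6,5) = 6; 2^5 = 32; (-2)^1 = -2.
Coefficient = 6 · 32 · (-2) = -384.

-384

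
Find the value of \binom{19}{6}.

C(19,6) = (19·18·17·16·15·14) / 6! = 19535040 / 720 = 27132.

27132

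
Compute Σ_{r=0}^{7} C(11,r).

1 + 11 + 55 + 165 + 330 + 462 + 462 + 330 = 1816.

1816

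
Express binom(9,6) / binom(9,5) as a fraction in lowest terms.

2/3

C(n,k+1)/C(n,k) = (n−k)/(k+1) = (9−5)/(5+1) = 4/6 = 2/3.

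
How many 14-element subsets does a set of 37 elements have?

C(37,14) = (37·36·35·34·33·32·31·30·29·28·27·26·25·24) / 14! = 532405391434076160000 / 87178291200 = 6107086800.

6107086800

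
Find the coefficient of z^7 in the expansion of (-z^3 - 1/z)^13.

General term: C(13,j)·(-z^3)^j·(-1/z)^(13-j), with z-exponent 3j − 1(13−j) = 4j − 13.
Set 4j − 13 = 7: j = 5.
C(13,5) = 1287; (-1)^5 = -1; (-1)^8 = 1.
Coefficient = 1287 · (-1) · 1 = -1287.

-1287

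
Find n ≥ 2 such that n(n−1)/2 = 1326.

n(n−1)/2 = 1326 ⇒ n(n−1) = 2652. Since 52·51 = 2652, n = 52.

52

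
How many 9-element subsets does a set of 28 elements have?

6906900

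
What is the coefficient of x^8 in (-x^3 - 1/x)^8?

General term: C(8,j)·(-x^3)^j·(-1/x)^(8-j), with x-exponent 3j − 1(8−j) = 4j − 8.
Set 4j − 8 = 8: j = 4.
C(8,4) = 70; (-1)^4 = 1; (-1)^4 = 1.
Coefficient = 70 · 1 · 1 = 70.

70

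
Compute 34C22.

C(34,22) = C(34,12) by symmetry.
C(34,12) = (34·33·32·31·30·29·28·27·26·25·24·23) / 12! = 262662462526464000 / 479001600 = 548354040.

548354040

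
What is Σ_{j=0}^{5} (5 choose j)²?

By Vandermonde's identity, Σ C(5,j)² = C(10,5) = 252.

252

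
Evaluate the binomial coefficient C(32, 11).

129024480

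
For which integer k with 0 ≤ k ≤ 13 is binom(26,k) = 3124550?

9

C(26,k) increases on 0 ≤ k ≤ 13. C(26,8) = 1562275 and C(26,9) = 3124550, so k = 9.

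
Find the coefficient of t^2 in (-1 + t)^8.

28

The general term is C(8,j)·(-1)^j·(t)^(8-j); the t^2 term has j = 6.
C(8,6) = 28.
Coefficient = C(8,6) = 28.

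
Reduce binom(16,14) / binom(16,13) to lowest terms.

3/14

C(n,k+1)/C(n,k) = (n−k)/(k+1) = (16−13)/(13+1) = 3/14.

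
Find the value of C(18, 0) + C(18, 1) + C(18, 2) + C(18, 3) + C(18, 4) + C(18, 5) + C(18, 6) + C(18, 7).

1 + 18 + 153 + 816 + 3060 + 8568 + 18564 + 31824 = 63004.

63004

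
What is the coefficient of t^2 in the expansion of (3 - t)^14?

The general term is C(14,j)·(3)^j·(-t)^(14-j); the t^2 term has j = 12.
C(14,12) = 91.
Coefficient = C(14,12) · 3^12 = 91 · 531441 = 48361131.

48361131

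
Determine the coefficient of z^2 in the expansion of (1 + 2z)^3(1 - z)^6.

-9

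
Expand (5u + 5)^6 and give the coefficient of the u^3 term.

312500

The general term is C(6,j)·(5u)^j·(5)^(6-j); the u^3 term has j = 3.
C(6,3) = 20.
Coefficient = C(6,3) · 5^3 · 5^3 = 20 · 125 · 125 = 312500.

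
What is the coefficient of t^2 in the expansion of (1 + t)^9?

36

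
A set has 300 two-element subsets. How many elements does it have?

25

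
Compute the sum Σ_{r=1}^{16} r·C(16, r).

Differentiating (1+x)^16 and setting x=1: Σ r·C(16,r) = 16·2^15 = 524288.

524288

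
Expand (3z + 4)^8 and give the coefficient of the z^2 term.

1032192

The general term is C(8,j)·(3z)^j·(4)^(8-j); the z^2 term has j = 2.
C(8,2) = 28.
Coefficient = C(8,2) · 3^2 · 4^6 = 28 · 9 · 4096 = 1032192.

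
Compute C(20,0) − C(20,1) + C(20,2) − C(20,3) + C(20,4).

The partial alternating sum Σ_{k=0}^{4} (−1)^k C(20,k) = (−1)^4 C(19,4) = 3876.

3876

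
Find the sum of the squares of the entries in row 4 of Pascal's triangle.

70

Σ C(4,i)² is the coefficient of x^4 in (1+x)^4(1+x)^4 = (1+x)^8, i.e. C(8,4) = 70.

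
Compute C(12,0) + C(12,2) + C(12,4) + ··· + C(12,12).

Half of (1+1)^12 + (1−1)^12 gives the even-index sum: 2^11 = 2048.

2048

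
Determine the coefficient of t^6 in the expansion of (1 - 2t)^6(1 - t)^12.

Coefficient of t^6 = Σ_{j} C(6,j)·(-2)^j·C(12,6-j)·(-1)^(6-j) for j from 0 to 6.
= 924 + 9504 + 29700 + 35200 + 15840 + 2304 + 64 = 93536.

93536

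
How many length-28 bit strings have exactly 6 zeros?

376740

Choose the 6 positions: C(28,6) = 376740.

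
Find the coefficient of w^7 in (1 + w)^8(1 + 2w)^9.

Coefficient of w^7 = Σ_{j} C(8,j)·1^j·C(9,7-j)·2^(7-j) for j from 0 to 7.
= 4608 + 43008 + 112896 + 112896 + 47040 + 8064 + 504 + 8 = 329024.

329024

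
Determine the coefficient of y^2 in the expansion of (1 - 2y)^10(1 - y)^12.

Coefficient of y^2 = Σ_{j} C(10,j)·(-2)^j·C(12,2-j)·(-1)^(2-j) for j from 0 to 2.
= 66 + 240 + 180 = 486.

486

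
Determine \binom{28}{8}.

3108105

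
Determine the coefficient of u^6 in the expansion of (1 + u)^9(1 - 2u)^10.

1428

Coefficient of u^6 = Σ_{j} C(9,j)·1^j·C(10,6-j)·(-2)^(6-j) for j from 0 to 6.
= 13440 + (-72576) + 120960 + (-80640) + 22680 + (-2520) + 84 = 1428.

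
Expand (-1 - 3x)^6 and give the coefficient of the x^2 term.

135

The general term is C(6,j)·(-1)^j·(-3x)^(6-j); the x^2 term has j = 4.
C(6,4) = 15.
Coefficient = C(6,4) · (-3)^2 = 15 · 9 = 135.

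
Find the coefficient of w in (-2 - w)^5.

-80

The general term is C(5,j)·(-2)^j·(-w)^(5-j); the w^1 term has j = 4.
C(5,4) = 5.
Coefficient = C(5,4) · (-2)^4 · (-1)^1 = 5 · 16 · (-1) = -80.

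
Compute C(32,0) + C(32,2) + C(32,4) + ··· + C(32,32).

2147483648

Even-r terms of row 32 sum to 2^31 = 2147483648.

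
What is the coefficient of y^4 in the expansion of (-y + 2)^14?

The general term is C(14,j)·(-y)^j·(2)^(14-j); the y^4 term has j = 4.
C(14,4) = 1001.
Coefficient = C(14,4) · 2^10 = 1001 · 1024 = 1025024.

1025024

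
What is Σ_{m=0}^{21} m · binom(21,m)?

22020096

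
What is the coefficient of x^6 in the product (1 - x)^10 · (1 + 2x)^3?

258

Coefficient of x^6 = Σ_{j} C(10,j)·(-1)^j·C(3,6-j)·2^(6-j) for j from 3 to 6.
= (-960) + 2520 + (-1512) + 210 = 258.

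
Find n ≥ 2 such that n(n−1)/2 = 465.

31

n(n−1)/2 = 465 ⇒ n(n−1) = 930. Since 31·30 = 930, n = 31.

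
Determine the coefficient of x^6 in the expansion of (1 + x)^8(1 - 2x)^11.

Coefficient of x^6 = Σ_{j} C(8,j)·1^j·C(11,6-j)·(-2)^(6-j) for j from 0 to 6.
= 29568 + (-118272) + 147840 + (-73920) + 15400 + (-1232) + 28 = -588.

-588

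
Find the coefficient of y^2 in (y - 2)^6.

The general term is C(6,j)·(y)^j·(-2)^(6-j); the y^2 term has j = 2.
C(6,2) = 15.
Coefficient = C(6,2) · (-2)^4 = 15 · 16 = 240.

240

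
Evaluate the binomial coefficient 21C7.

116280

C(21,7) = (21·20·19·18·17·16·15) / 7! = 586051200 / 5040 = 116280.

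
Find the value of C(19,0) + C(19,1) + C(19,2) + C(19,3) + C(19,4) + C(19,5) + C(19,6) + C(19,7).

1 + 19 + 171 + 969 + 3876 + 11628 + 27132 + 50388 = 94184.

94184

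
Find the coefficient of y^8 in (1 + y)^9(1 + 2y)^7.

187137

Coefficient of y^8 = Σ_{j} C(9,j)·1^j·C(7,8-j)·2^(8-j) for j from 1 to 8.
= 1152 + 16128 + 56448 + 70560 + 35280 + 7056 + 504 + 9 = 187137.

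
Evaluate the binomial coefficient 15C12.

C(15,12) = C(15,3) by symmetry.
C(15,3) = (15·14·13) / 3! = 2730 / 6 = 455.

455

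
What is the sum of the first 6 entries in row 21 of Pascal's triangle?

27896

1 + 21 + 210 + 1330 + 5985 + 20349 = 27896.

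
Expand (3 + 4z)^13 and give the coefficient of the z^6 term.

15371845632

The general term is C(13,j)·(3)^j·(4z)^(13-j); the z^6 term has j = 7.
C(13,7) = 1716.
Coefficient = C(13,7) · 3^7 · 4^6 = 1716 · 2187 · 4096 = 15371845632.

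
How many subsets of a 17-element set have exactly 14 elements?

680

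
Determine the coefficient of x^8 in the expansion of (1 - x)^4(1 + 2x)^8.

Coefficient of x^8 = Σ_{j} C(4,j)·(-1)^j·C(8,8-j)·2^(8-j) for j from 0 to 4.
= 256 + (-4096) + 10752 + (-7168) + 1120 = 864.

864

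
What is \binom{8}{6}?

28

C(8,6) = C(8,2) by symmetry.
C(8,2) = (8·7) / 2! = 56 / 2 = 28.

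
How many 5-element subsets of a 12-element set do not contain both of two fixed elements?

672

All 5-subsets: C(12,5) = 792. Those containing both fixed elements: C(10,3) = 120.
792 − 120 = 672.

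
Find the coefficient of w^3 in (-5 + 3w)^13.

75410156250

The general term is C(13,j)·(-5)^j·(3w)^(13-j); the w^3 term has j = 10.
C(13,10) = 286.
Coefficient = C(13,10) · (-5)^10 · 3^3 = 286 · 9765625 · 27 = 75410156250.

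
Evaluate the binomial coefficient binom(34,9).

52451256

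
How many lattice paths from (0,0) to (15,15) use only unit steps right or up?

Each path is a sequence of 30 steps with 15 rights: C(30,15) = 155117520.

155117520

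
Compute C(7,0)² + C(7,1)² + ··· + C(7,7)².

3432

By Vandermonde's identity, Σ C(7,r)² = C(14,7) = 3432.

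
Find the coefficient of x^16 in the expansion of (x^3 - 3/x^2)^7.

General term: C(7,j)·(x^3)^j·(-3/x^2)^(7-j), with x-exponent 3j − 2(7−j) = 5j − 14.
Set 5j − 14 = 16: j = 6.
C(7,6) = 7; 1^6 = 1; (-3)^1 = -3.
Coefficient = 7 · 1 · (-3) = -21.

-21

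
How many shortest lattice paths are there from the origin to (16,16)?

Each path is a sequence of 32 steps with 16 rights: C(32,16) = 601080390.

601080390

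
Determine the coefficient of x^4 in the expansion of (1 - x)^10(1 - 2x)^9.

17586

Coefficient of x^4 = Σ_{j} C(10,j)·(-1)^j·C(9,4-j)·(-2)^(4-j) for j from 0 to 4.
= 2016 + 6720 + 6480 + 2160 + 210 = 17586.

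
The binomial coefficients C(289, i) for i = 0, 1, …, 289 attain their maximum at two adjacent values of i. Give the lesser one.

144

For odd n = 289, C(289,i) peaks at i = (n−1)/2 and (n+1)/2; the lesser is 144.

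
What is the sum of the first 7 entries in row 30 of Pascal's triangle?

1 + 30 + 435 + 4060 + 27405 + 142506 + 593775 = 768212.

768212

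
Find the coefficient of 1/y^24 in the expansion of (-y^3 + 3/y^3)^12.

3897234

General term: C(12,j)·(-y^3)^j·(3/y^3)^(12-j), with y-exponent 3j − 3(12−j) = 6j − 36.
Set 6j − 36 = -24: j = 2.
C(12,2) = 66; (-1)^2 = 1; 3^10 = 59049.
Coefficient = 66 · 1 · 59049 = 3897234.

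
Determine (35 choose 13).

C(35,13) = (35·34·33·32·31·30·29·28·27·26·25·24·23) / 13! = 9193186188426240000 / 6227020800 = 1476337800.

1476337800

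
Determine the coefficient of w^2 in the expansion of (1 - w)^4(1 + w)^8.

2

Coefficient of w^2 = Σ_{j} C(4,j)·(-1)^j·C(8,2-j)·1^(2-j) for j from 0 to 2.
= 28 + (-32) + 6 = 2.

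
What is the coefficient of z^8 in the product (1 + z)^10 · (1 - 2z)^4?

-579

Coefficient of z^8 = Σ_{j} C(10,j)·1^j·C(4,8-j)·(-2)^(8-j) for j from 4 to 8.
= 3360 + (-8064) + 5040 + (-960) + 45 = -579.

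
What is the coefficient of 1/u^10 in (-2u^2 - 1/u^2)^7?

General term: C(7,j)·(-2u^2)^j·(-1/u^2)^(7-j), with u-exponent 2j − 2(7−j) = 4j − 14.
Set 4j − 14 = -10: j = 1.
C(7,1) = 7; (-2)^1 = -2; (-1)^6 = 1.
Coefficient = 7 · (-2) · 1 = -14.

-14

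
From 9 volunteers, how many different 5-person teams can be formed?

126

This is C(9,5) = 126.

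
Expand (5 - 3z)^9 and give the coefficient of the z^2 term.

The general term is C(9,j)·(5)^j·(-3z)^(9-j); the z^2 term has j = 7.
C(9,7) = 36.
Coefficient = C(9,7) · 5^7 · (-3)^2 = 36 · 78125 · 9 = 25312500.

25312500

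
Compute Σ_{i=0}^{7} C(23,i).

390656

1 + 23 + 253 + 1771 + 8855 + 33649 + 100947 + 245157 = 390656.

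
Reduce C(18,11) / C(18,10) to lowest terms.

C(n,k+1)/C(n,k) = (n−k)/(k+1) = (18−10)/(10+1) = 8/11.

8/11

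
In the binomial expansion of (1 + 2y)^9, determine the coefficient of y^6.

5376

The general term is C(9,j)·(1)^j·(2y)^(9-j); the y^6 term has j = 3.
C(9,3) = 84.
Coefficient = C(9,3) · 2^6 = 84 · 64 = 5376.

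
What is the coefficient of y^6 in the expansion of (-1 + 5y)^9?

The general term is C(9,j)·(-1)^j·(5y)^(9-j); the y^6 term has j = 3.
C(9,3) = 84.
Coefficient = C(9,3) · (-1)^3 · 5^6 = 84 · (-1) · 15625 = -1312500.

-1312500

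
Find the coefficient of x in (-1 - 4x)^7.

The general term is C(7,j)·(-1)^j·(-4x)^(7-j); the x^1 term has j = 6.
C(7,6) = 7.
Coefficient = C(7,6) · (-4)^1 = 7 · (-4) = -28.

-28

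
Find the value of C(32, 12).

C(32,12) = (32·31·30·29·28·27·26·25·24·23·22·21) / 12! = 108155131628544000 / 479001600 = 225792840.

225792840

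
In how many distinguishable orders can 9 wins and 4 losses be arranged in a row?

715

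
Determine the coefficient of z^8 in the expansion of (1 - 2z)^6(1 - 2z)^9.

(1 - 2z)^6(1 - 2z)^9 = (1 - 2z)^15, so the coefficient of z^8 is C(15,8)·(-2)^8 = 6435·256 = 1647360.

1647360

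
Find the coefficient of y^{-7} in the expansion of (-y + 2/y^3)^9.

-2016

General term: C(9,j)·(-y)^j·(2/y^3)^(9-j), with y-exponent 1j − 3(9−j) = 4j − 27.
Set 4j − 27 = -7: j = 5.
C(9,5) = 126; (-1)^5 = -1; 2^4 = 16.
Coefficient = 126 · (-1) · 16 = -2016.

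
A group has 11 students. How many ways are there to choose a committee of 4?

This is C(11,4) = 330.

330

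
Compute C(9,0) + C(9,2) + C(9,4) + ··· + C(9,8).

256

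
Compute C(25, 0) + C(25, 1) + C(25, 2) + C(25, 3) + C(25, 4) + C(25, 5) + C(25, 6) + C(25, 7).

726206

1 + 25 + 300 + 2300 + 12650 + 53130 + 177100 + 480700 = 726206.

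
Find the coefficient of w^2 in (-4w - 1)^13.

-1248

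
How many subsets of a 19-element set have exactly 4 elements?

3876

Choose the 4 positions: C(19,4) = 3876.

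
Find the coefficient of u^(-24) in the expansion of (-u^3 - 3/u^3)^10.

196830

General term: C(10,j)·(-u^3)^j·(-3/u^3)^(10-j), with u-exponent 3j − 3(10−j) = 6j − 30.
Set 6j − 30 = -24: j = 1.
C(10,1) = 10; (-1)^1 = -1; (-3)^9 = -19683.
Coefficient = 10 · (-1) · (-19683) = 196830.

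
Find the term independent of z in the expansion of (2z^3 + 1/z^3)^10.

General term: C(10,j)·(2z^3)^j·(1/z^3)^(10-j), with z-exponent 3j − 3(10−j) = 6j − 30.
Set 6j − 30 = 0: j = 5.
C(10,5) = 252; 2^5 = 32; 1^5 = 1.
Coefficient = 252 · 32 · 1 = 8064.

8064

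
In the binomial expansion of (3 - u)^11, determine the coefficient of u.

-649539

The general term is C(11,j)·(3)^j·(-u)^(11-j); the u^1 term has j = 10.
C(11,10) = 11.
Coefficient = C(11,10) · 3^10 · (-1)^1 = 11 · 59049 · (-1) = -649539.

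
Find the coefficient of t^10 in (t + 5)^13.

35750

The general term is C(13,j)·(t)^j·(5)^(13-j); the t^10 term has j = 10.
C(13,10) = 286.
Coefficient = C(13,10) · 5^3 = 286 · 125 = 35750.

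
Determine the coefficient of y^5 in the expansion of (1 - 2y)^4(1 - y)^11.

Coefficient of y^5 = Σ_{j} C(4,j)·(-2)^j·C(11,5-j)·(-1)^(5-j) for j from 0 to 4.
= (-462) + (-2640) + (-3960) + (-1760) + (-176) = -8998.

-8998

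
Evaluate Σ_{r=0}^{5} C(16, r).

1 + 16 + 120 + 560 + 1820 + 4368 = 6885.

6885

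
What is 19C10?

92378

C(19,10) = C(19,9) by symmetry.
C(19,9) = (19·18·17·16·15·14·13·12·11) / 9! = 33522128640 / 362880 = 92378.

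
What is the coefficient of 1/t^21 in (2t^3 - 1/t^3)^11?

General term: C(11,j)·(2t^3)^j·(-1/t^3)^(11-j), with t-exponent 3j − 3(11−j) = 6j − 33.
Set 6j − 33 = -21: j = 2.
C(11,2) = 55; 2^2 = 4; (-1)^9 = -1.
Coefficient = 55 · 4 · (-1) = -220.

-220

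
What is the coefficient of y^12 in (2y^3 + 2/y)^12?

3784704

General term: C(12,j)·(2y^3)^j·(2/y)^(12-j), with y-exponent 3j − 1(12−j) = 4j − 12.
Set 4j − 12 = 12: j = 6.
C(12,6) = 924; 2^6 = 64; 2^6 = 64.
Coefficient = 924 · 64 · 64 = 3784704.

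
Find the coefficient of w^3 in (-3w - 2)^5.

-1080

The general term is C(5,j)·(-3w)^j·(-2)^(5-j); the w^3 term has j = 3.
C(5,3) = 10.
Coefficient = C(5,3) · (-3)^3 · (-2)^2 = 10 · (-27) · 4 = -1080.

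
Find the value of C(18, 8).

43758

C(18,8) = (18·17·16·15·14·13·12·11) / 8! = 1764322560 / 40320 = 43758.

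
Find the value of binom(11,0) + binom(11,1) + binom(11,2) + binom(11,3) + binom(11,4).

1 + 11 + 55 + 165 + 330 = 562.

562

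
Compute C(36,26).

C(36,26) = C(36,10) by symmetry.
C(36,10) = (36·35·34·33·32·31·30·29·28·27) / 10! = 922393263052800 / 3628800 = 254186856.

254186856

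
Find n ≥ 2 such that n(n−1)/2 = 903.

n(n−1)/2 = 903 ⇒ n(n−1) = 1806. Since 43·42 = 1806, n = 43.

43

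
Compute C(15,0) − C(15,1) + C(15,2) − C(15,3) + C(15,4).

1001

The partial alternating sum Σ_{k=0}^{4} (−1)^k C(15,k) = (−1)^4 C(14,4) = 1001.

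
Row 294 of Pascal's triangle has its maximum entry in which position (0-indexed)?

C(294,i) is maximized at i = 294/2 = 147.

147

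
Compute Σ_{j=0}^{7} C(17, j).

1 + 17 + 136 + 680 + 2380 + 6188 + 12376 + 19448 = 41226.

41226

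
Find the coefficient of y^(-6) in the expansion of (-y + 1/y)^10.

General term: C(10,j)·(-y)^j·(1/y)^(10-j), with y-exponent 1j − 1(10−j) = 2j − 10.
Set 2j − 10 = -6: j = 2.
C(10,2) = 45; (-1)^2 = 1; 1^8 = 1.
Coefficient = 45 · 1 · 1 = 45.

45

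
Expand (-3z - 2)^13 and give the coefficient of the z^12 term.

-13817466

The general term is C(13,j)·(-3z)^j·(-2)^(13-j); the z^12 term has j = 12.
C(13,12) = 13.
Coefficient = C(13,12) · (-3)^12 · (-2)^1 = 13 · 531441 · (-2) = -13817466.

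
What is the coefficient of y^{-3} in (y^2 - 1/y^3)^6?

-20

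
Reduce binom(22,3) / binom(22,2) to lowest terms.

C(n,k+1)/C(n,k) = (n−k)/(k+1) = (22−2)/(2+1) = 20/3.

20/3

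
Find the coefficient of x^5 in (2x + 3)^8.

The general term is C(8,j)·(2x)^j·(3)^(8-j); the x^5 term has j = 5.
C(8,5) = 56.
Coefficient = C(8,5) · 2^5 · 3^3 = 56 · 32 · 27 = 48384.

48384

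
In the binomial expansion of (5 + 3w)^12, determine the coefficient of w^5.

The general term is C(12,j)·(5)^j·(3w)^(12-j); the w^5 term has j = 7.
C(12,7) = 792.
Coefficient = C(12,7) · 5^7 · 3^5 = 792 · 78125 · 243 = 15035625000.

15035625000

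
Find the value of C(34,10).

131128140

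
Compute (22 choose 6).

74613

C(22,6) = (22·21·20·19·18·17) / 6! = 53721360 / 720 = 74613.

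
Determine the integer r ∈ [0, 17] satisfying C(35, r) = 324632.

5

C(35,r) increases on 0 ≤ r ≤ 17. C(35,4) = 52360 and C(35,5) = 324632, so r = 5.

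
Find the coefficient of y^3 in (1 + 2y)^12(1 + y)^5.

3330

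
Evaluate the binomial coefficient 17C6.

12376

C(17,6) = (17·16·15·14·13·12) / 6! = 8910720 / 720 = 12376.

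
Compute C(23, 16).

C(23,16) = C(23,7) by symmetry.
C(23,7) = (23·22·21·20·19·18·17) / 7! = 1235591280 / 5040 = 245157.

245157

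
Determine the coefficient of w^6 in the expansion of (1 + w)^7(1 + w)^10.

12376

(1 + w)^7(1 + w)^10 = (1 + w)^17, so the coefficient of w^6 is C(17,6)·1^6 = 12376·1 = 12376.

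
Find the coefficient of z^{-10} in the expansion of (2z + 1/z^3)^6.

General term: C(6,j)·(2z)^j·(1/z^3)^(6-j), with z-exponent 1j − 3(6−j) = 4j − 18.
Set 4j − 18 = -10: j = 2.
C(6,2) = 15; 2^2 = 4; 1^4 = 1.
Coefficient = 15 · 4 · 1 = 60.

60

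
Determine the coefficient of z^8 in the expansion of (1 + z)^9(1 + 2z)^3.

2241

Coefficient of z^8 = Σ_{j} C(9,j)·1^j·C(3,8-j)·2^(8-j) for j from 5 to 8.
= 1008 + 1008 + 216 + 9 = 2241.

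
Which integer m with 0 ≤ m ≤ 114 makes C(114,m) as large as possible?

57

C(114,m) is maximized at m = 114/2 = 57.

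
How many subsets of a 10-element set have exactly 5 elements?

Choose the 5 positions: C(10,5) = 252.

252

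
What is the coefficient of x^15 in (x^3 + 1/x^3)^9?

36

General term: C(9,j)·(x^3)^j·(1/x^3)^(9-j), with x-exponent 3j − 3(9−j) = 6j − 27.
Set 6j − 27 = 15: j = 7.
C(9,7) = 36; 1^7 = 1; 1^2 = 1.
Coefficient = 36 · 1 · 1 = 36.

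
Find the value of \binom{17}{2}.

C(17,2) = (17·16) / 2! = 272 / 2 = 136.

136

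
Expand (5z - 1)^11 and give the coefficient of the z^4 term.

The general term is C(11,j)·(5z)^j·(-1)^(11-j); the z^4 term has j = 4.
C(11,4) = 330.
Coefficient = C(11,4) · 5^4 · (-1)^7 = 330 · 625 · (-1) = -206250.

-206250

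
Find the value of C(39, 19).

68923264410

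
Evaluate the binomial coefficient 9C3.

C(9,3) = (9·8·7) / 3! = 504 / 6 = 84.

84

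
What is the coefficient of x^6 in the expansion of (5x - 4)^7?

-437500

The general term is C(7,j)·(5x)^j·(-4)^(7-j); the x^6 term has j = 6.
C(7,6) = 7.
Coefficient = C(7,6) · 5^6 · (-4)^1 = 7 · 15625 · (-4) = -437500.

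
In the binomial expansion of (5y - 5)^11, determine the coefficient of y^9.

2685546875

The general term is C(11,j)·(5y)^j·(-5)^(11-j); the y^9 term has j = 9.
C(11,9) = 55.
Coefficient = C(11,9) · 5^9 · (-5)^2 = 55 · 1953125 · 25 = 2685546875.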